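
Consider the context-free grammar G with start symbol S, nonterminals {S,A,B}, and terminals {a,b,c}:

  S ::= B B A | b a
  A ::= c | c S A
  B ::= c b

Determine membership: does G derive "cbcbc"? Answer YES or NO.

Convert to CNF:
  S -> B X4 | T1 T2
  A -> T0 X3 | c
  B -> T0 T1
  T0 -> c
  T1 -> b
  T2 -> a
  X3 -> S A
  X4 -> B A

Fill CYK table bottom-up:
  T[0,0] 'c' = {A,T0}  orig:{A}
  T[1,1] 'b' = {T1}  orig:{}
  T[2,2] 'c' = {A,T0}  orig:{A}
  T[3,3] 'b' = {T1}  orig:{}
  T[4,4] 'c' = {A,T0}  orig:{A}
  T[0,1] 'cb' = {B}
  T[1,2] 'bc' = ∅
  T[2,3] 'cb' = {B}
  T[3,4] 'bc' = ∅
  T[0,2] 'cbc' = {X4}  orig:{}
  T[1,3] 'bcb' = ∅
  T[2,4] 'cbc' = {X4}  orig:{}
  T[0,3] 'cbcb' = ∅
  T[1,4] 'bcbc' = ∅
  T[0,4] 'cbcbc' = {S}

S ∈ T[0,4] ⇒ YES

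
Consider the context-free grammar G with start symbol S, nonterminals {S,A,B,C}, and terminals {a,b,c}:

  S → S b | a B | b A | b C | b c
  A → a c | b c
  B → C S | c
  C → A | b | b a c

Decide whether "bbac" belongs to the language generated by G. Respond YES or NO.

CNF form of G:
  S -> S T2 | T0 B | T2 A | T2 C | T2 T1
  A -> T0 T1 | T2 T1
  B -> C S | c
  C -> T0 T1 | T2 T1 | T2 X3 | b
  T0 -> a
  T1 -> c
  T2 -> b
  X3 -> T0 T1

CYK table (by increasing span):
  [0..0]={C,T2}  "b"  orig:{C}
  [1..1]={C,T2}  "b"  orig:{C}
  [2..2]={T0}  "a"  orig:{}
  [3..3]={B,T1}  "c"  orig:{B}
  [0..1]={S}  "bb"
  [1..2]=∅  "ba"
  [2..3]={A,C,S,X3}  "ac"  orig:{A,C,S}
  [0..2]=∅  "bba"
  [1..3]={B,C,S}  "bac"
  [0..3]={B,S}  "bbac"

S ∈ T[0,3] ⇒ YES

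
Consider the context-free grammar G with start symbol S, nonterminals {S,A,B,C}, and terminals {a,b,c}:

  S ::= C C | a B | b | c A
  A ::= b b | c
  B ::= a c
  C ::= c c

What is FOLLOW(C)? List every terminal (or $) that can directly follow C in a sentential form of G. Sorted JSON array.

FIRST iteration:
round 1:
  A via A→b b: +{b}
  A via A→c: +{c}
  B via B→a c: +{a}
  C via C→c c: +{c}
  S via S→C C: +{c}
  S via S→a B: +{a}
  S via S→b: +{b}
  FIRST(S)={a,b,c}  FIRST(A)={b,c}  FIRST(B)={a}  FIRST(C)={c}
round 2: — fixpoint
  FIRST(S)={a,b,c}  FIRST(A)={b,c}  FIRST(B)={a}  FIRST(C)={c}

Compute FOLLOW by fixpoint:
FOLLOW(S) := {$}
round 1:
  S→C C: FOLLOW(C) ⊇ FIRST(C) = {c}; new: +{c}
  S→C C: FOLLOW(C) ⊇ FOLLOW(S) ⊇ {$}; new: +{$}
  S→a B: FOLLOW(B) ⊇ FOLLOW(S) ⊇ {$}; new: +{$}
  S→c A: FOLLOW(A) ⊇ FOLLOW(S) ⊇ {$}; new: +{$}
  FOLLOW[S]={$}  FOLLOW[A]={$}  FOLLOW[B]={$}  FOLLOW[C]={$,c}
round 2: — fixpoint
  FOLLOW[S]={$}  FOLLOW[A]={$}  FOLLOW[B]={$}  FOLLOW[C]={$,c}

FOLLOW(C) = ["$", "c"]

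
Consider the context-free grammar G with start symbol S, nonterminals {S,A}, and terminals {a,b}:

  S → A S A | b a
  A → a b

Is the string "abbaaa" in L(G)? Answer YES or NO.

Convert to CNF:
  S -> A X2 | T1 T0
  A -> T0 T1
  T0 -> a
  T1 -> b
  X2 -> S A

CYK table (by increasing span):
  [0..0]={T0}  "a"  orig:{}
  [1..1]={T1}  "b"  orig:{}
  [2..2]={T1}  "b"  orig:{}
  [3..3]={T0}  "a"  orig:{}
  [4..4]={T0}  "a"  orig:{}
  [5..5]={T0}  "a"  orig:{}
  [0..1]={A}  "ab"
  [1..2]=∅  "bb"
  [2..3]={S}  "ba"
  [3..4]=∅  "aa"
  [4..5]=∅  "aa"
  [0..2]=∅  "abb"
  [1..3]=∅  "bba"
  [2..4]=∅  "baa"
  [3..5]=∅  "aaa"
  [0..3]=∅  "abba"
  [1..4]=∅  "bbaa"
  [2..5]=∅  "baaa"
  [0..4]=∅  "abbaa"
  [1..5]=∅  "bbaaa"
  [0..5]=∅  "abbaaa"

S ∉ T[0,5] ⇒ NO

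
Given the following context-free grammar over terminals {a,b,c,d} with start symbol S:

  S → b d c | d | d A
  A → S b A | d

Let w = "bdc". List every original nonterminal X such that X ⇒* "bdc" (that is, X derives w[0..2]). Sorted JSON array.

Convert to CNF:
  S -> T0 X4 | T1 A | d
  A -> S X3 | d
  T0 -> b
  T1 -> d
  T2 -> c
  X3 -> T0 A
  X4 -> T1 T2

CYK table (by increasing span), restricted to cells inside w[0..2]:
  cell(0,0) b: {T0}  orig:{}
  cell(1,1) d: {A,S,T1}  orig:{A,S}
  cell(2,2) c: {T2}  orig:{}
  cell(0,1) bd: {X3}  orig:{}
  cell(1,2) dc: {X4}  orig:{}
  cell(0,2) bdc: {S}

Original NTs in T[0,2] deriving "bdc": ["S"]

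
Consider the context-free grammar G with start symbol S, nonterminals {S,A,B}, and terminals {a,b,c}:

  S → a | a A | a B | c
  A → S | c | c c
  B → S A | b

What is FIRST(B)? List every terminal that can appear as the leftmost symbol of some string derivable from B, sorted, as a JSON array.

FIRST sets, iterate to fixpoint:
pass 1:
  A via A→c: +{c}
  B via B→b: +{b}
  S via S→a: +{a}
  S via S→c: +{c}
  FIRST[S]={a,c}  FIRST[A]={c}  FIRST[B]={b}
pass 2:
  A via A→S: +{a}
  B via B→S A: +{a,c}
  FIRST[S]={a,c}  FIRST[A]={a,c}  FIRST[B]={a,b,c}
pass 3: (no change)
  FIRST[S]={a,c}  FIRST[A]={a,c}  FIRST[B]={a,b,c}

FIRST(B) = ["a", "b", "c"]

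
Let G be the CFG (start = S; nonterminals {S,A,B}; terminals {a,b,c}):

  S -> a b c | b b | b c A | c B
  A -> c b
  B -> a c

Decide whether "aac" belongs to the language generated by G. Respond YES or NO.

Convert to CNF:
  S -> T0 B | T1 T1 | T1 X4 | T2 X3
  A -> T0 T1
  B -> T2 T0
  T0 -> c
  T1 -> b
  T2 -> a
  X3 -> T1 T0
  X4 -> T0 A

CYK table (by increasing span):
  cell(0,0) a: {T2}  orig:{}
  cell(1,1) a: {T2}  orig:{}
  cell(2,2) c: {T0}  orig:{}
  cell(0,1) aa: ∅
  cell(1,2) ac: {B}
  cell(0,2) aac: ∅

S ∉ T[0,2] ⇒ NO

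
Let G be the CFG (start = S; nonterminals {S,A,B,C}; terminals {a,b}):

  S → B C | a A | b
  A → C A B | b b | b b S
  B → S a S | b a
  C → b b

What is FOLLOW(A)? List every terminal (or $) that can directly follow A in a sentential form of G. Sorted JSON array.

FIRST iteration:
round 1:
  A via A→b b: +{b}
  B via B→b a: +{b}
  C via C→b b: +{b}
  S via S→B C: +{b}
  S via S→a A: +{a}
  S: {a,b}  A: {b}  B: {b}  C: {b}
round 2:
  B via B→S a S: +{a}
  S: {a,b}  A: {b}  B: {a,b}  C: {b}
round 3: done
  S: {a,b}  A: {b}  B: {a,b}  C: {b}

FOLLOW sets:
initialize: $ ∈ FOLLOW(S)
round 1:
  A→C A B: FOLLOW(C) ⊇ FIRST(A) = {b}; new: +{b}
  A→C A B: FOLLOW(A) ⊇ FIRST(B) = {a,b}; new: +{a,b}
  A→C A B: FOLLOW(B) ⊇ FOLLOW(A) ⊇ {a,b}; new: +{a,b}
  A→b b S: FOLLOW(S) ⊇ FOLLOW(A) ⊇ {a,b}; new: +{a,b}
  S→B C: FOLLOW(C) ⊇ FOLLOW(S) ⊇ {$,a,b}; new: +{$,a}
  S→a A: FOLLOW(A) ⊇ FOLLOW(S) ⊇ {$,a,b}; new: +{$}
  FOLLOW(S)={$,a,b}  FOLLOW(A)={$,a,b}  FOLLOW(B)={a,b}  FOLLOW(C)={$,a,b}
round 2:
  A→C A B: FOLLOW(B) ⊇ FOLLOW(A) ⊇ {$,a,b}; new: +{$}
  FOLLOW(S)={$,a,b}  FOLLOW(A)={$,a,b}  FOLLOW(B)={$,a,b}  FOLLOW(C)={$,a,b}
round 3: done
  FOLLOW(S)={$,a,b}  FOLLOW(A)={$,a,b}  FOLLOW(B)={$,a,b}  FOLLOW(C)={$,a,b}

FOLLOW(A) = ["$", "a", "b"]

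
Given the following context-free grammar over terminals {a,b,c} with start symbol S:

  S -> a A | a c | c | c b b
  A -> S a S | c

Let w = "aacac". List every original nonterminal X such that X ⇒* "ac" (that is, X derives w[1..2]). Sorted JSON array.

Convert to CNF:
  S -> T0 A | T0 T1 | T1 X4 | c
  A -> S X3 | c
  T0 -> a
  T1 -> c
  T2 -> b
  X3 -> T0 S
  X4 -> T2 T2

CYK table (by increasing span), restricted to cells inside w[1..2]:
  cell(1,1) a: {T0}  orig:{}
  cell(2,2) c: {A,S,T1}  orig:{A,S}
  cell(1,2) ac: {S,X3}  orig:{S}

Original NTs in T[1,2] deriving "ac": ["S"]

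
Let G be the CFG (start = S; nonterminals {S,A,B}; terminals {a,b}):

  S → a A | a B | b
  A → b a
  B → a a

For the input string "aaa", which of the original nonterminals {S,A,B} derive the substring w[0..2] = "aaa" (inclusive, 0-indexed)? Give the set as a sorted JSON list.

Convert to CNF:
  S -> T1 A | T1 B | b
  A -> T0 T1
  B -> T1 T1
  T0 -> b
  T1 -> a

CYK table (by increasing span), restricted to cells inside w[0..2]:
  [0..0]={T1}  "a"  orig:{}
  [1..1]={T1}  "a"  orig:{}
  [2..2]={T1}  "a"  orig:{}
  [0..1]={B}  "aa"
  [1..2]={B}  "aa"
  [0..2]={S}  "aaa"

Original NTs in T[0,2] deriving "aaa": ["S"]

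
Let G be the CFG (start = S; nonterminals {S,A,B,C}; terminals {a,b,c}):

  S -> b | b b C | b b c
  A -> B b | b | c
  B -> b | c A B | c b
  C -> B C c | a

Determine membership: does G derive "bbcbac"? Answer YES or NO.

CNF form of G:
  S -> T0 X4 | T0 X5 | b
  A -> B T0 | b | c
  B -> T1 T0 | T1 X2 | b
  C -> B X3 | a
  T0 -> b
  T1 -> c
  X2 -> A B
  X3 -> C T1
  X4 -> T0 C
  X5 -> T0 T1

CYK fill:
  cell(0,0) b: {A,B,S,T0}  orig:{A,B,S}
  cell(1,1) b: {A,B,S,T0}  orig:{A,B,S}
  cell(2,2) c: {A,T1}  orig:{A}
  cell(3,3) b: {A,B,S,T0}  orig:{A,B,S}
  cell(4,4) a: {C}
  cell(5,5) c: {A,T1}  orig:{A}
  cell(0,1) bb: {A,X2}  orig:{A}
  cell(1,2) bc: {X5}  orig:{}
  cell(2,3) cb: {B,X2}  orig:{B}
  cell(3,4) ba: {X4}  orig:{}
  cell(4,5) ac: {X3}  orig:{}
  cell(0,2) bbc: {S}
  cell(1,3) bcb: {X2}  orig:{}
  cell(2,4) cba: ∅
  cell(3,5) bac: {C}
  cell(0,3) bbcb: {X2}  orig:{}
  cell(1,4) bcba: ∅
  cell(2,5) cbac: {C}
  cell(0,4) bbcba: ∅
  cell(1,5) bcbac: {X4}  orig:{}
  cell(0,5) bbcbac: {S}

S ∈ T[0,5] ⇒ YES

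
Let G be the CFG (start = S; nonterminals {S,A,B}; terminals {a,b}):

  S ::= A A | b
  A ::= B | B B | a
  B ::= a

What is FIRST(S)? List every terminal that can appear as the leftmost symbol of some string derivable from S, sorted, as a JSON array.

FIRST iteration:
iter 1:
  A via A→a: +{a}
  B via B→a: +{a}
  S via S→A A: +{a}
  S via S→b: +{b}
  FIRST(S)={a,b}  FIRST(A)={a}  FIRST(B)={a}
iter 2: (no change)
  FIRST(S)={a,b}  FIRST(A)={a}  FIRST(B)={a}

FIRST(S) = ["a", "b"]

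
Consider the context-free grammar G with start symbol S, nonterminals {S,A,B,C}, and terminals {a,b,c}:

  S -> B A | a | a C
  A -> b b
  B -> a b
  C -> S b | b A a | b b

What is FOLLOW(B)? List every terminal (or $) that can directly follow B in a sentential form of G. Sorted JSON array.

FIRST sets, iterate to fixpoint:
[1]
  A via A→b b: +{b}
  B via B→a b: +{a}
  C via C→b A a: +{b}
  S via S→B A: +{a}
  FIRST(S)={a}  FIRST(A)={b}  FIRST(B)={a}  FIRST(C)={b}
[2]
  C via C→S b: +{a}
  FIRST(S)={a}  FIRST(A)={b}  FIRST(B)={a}  FIRST(C)={a,b}
[3] done
  FIRST(S)={a}  FIRST(A)={b}  FIRST(B)={a}  FIRST(C)={a,b}

FOLLOW sets:
seed FOLLOW(S) with $
round 1:
  C→S b: FOLLOW(S) ⊇ FIRST(b) = {b}; new: +{b}
  C→b A a: FOLLOW(A) ⊇ FIRST(a) = {a}; new: +{a}
  S→B A: FOLLOW(B) ⊇ FIRST(A) = {b}; new: +{b}
  S→B A: FOLLOW(A) ⊇ FOLLOW(S) ⊇ {$,b}; new: +{$,b}
  S→a C: FOLLOW(C) ⊇ FOLLOW(S) ⊇ {$,b}; new: +{$,b}
  FOLLOW[S]={$,b}  FOLLOW[A]={$,a,b}  FOLLOW[B]={b}  FOLLOW[C]={$,b}
round 2: done
  FOLLOW[S]={$,b}  FOLLOW[A]={$,a,b}  FOLLOW[B]={b}  FOLLOW[C]={$,b}

FOLLOW(B) = ["b"]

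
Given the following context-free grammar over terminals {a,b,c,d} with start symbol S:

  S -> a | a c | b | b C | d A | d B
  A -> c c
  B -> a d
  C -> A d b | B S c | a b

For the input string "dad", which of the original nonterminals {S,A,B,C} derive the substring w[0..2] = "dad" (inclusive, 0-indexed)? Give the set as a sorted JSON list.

CNF form of G:
  S -> T1 T0 | T2 A | T2 B | T3 C | a | b
  A -> T0 T0
  B -> T1 T2
  C -> A X4 | B X5 | T1 T3
  T0 -> c
  T1 -> a
  T2 -> d
  T3 -> b
  X4 -> T2 T3
  X5 -> S T0

CYK table (by increasing span) (cells [i..j] with 0 ≤ i ≤ j ≤ 2 only):
  cell(0,0) d: {T2}  orig:{}
  cell(1,1) a: {S,T1}  orig:{S}
  cell(2,2) d: {T2}  orig:{}
  cell(0,1) da: ∅
  cell(1,2) ad: {B}
  cell(0,2) dad: {S}

Original NTs in T[0,2] deriving "dad": ["S"]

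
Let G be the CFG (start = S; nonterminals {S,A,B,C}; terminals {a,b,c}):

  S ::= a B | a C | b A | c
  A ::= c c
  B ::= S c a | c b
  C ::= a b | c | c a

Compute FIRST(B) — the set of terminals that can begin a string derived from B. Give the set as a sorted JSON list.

FIRST iteration:
[1]
  A via A→c c: +{c}
  B via B→c b: +{c}
  C via C→a b: +{a}
  C via C→c: +{c}
  S via S→a B: +{a}
  S via S→b A: +{b}
  S via S→c: +{c}
  S: {a,b,c}  A: {c}  B: {c}  C: {a,c}
[2]
  B via B→S c a: +{a,b}
  S: {a,b,c}  A: {c}  B: {a,b,c}  C: {a,c}
[3] — fixpoint
  S: {a,b,c}  A: {c}  B: {a,b,c}  C: {a,c}

FIRST(B) = ["a", "b", "c"]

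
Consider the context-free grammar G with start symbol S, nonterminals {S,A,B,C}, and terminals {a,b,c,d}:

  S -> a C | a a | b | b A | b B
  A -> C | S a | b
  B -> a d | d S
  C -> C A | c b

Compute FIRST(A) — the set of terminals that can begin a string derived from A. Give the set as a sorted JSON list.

FIRST sets, iterate to fixpoint:
iter 1:
  A via A→b: +{b}
  B via B→a d: +{a}
  B via B→d S: +{d}
  C via C→c b: +{c}
  S via S→a C: +{a}
  S via S→b: +{b}
  FIRST[S]={a,b}  FIRST[A]={b}  FIRST[B]={a,d}  FIRST[C]={c}
iter 2:
  A via A→C: +{c}
  A via A→S a: +{a}
  FIRST[S]={a,b}  FIRST[A]={a,b,c}  FIRST[B]={a,d}  FIRST[C]={c}
iter 3: — fixpoint
  FIRST[S]={a,b}  FIRST[A]={a,b,c}  FIRST[B]={a,d}  FIRST[C]={c}

FIRST(A) = ["a", "b", "c"]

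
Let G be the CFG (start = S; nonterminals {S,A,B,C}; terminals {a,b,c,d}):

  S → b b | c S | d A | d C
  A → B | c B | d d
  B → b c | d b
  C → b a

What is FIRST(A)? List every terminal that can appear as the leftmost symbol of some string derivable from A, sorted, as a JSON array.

FIRST iteration:
[1]
  A via A→c B: +{c}
  A via A→d d: +{d}
  B via B→b c: +{b}
  B via B→d b: +{d}
  C via C→b a: +{b}
  S via S→b b: +{b}
  S via S→c S: +{c}
  S via S→d A: +{d}
  S: {b,c,d}  A: {c,d}  B: {b,d}  C: {b}
[2]
  A via A→B: +{b}
  S: {b,c,d}  A: {b,c,d}  B: {b,d}  C: {b}
[3] (no change)
  S: {b,c,d}  A: {b,c,d}  B: {b,d}  C: {b}

FIRST(A) = ["b", "c", "d"]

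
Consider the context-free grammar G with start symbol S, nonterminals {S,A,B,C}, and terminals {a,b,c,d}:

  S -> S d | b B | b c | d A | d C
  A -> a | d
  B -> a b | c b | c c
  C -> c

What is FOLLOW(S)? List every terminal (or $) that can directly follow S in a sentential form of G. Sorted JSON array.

FIRST iteration:
round 1:
  A via A→a: +{a}
  A via A→d: +{d}
  B via B→a b: +{a}
  B via B→c b: +{c}
  C via C→c: +{c}
  S via S→b B: +{b}
  S via S→d A: +{d}
  FIRST[S]={b,d}  FIRST[A]={a,d}  FIRST[B]={a,c}  FIRST[C]={c}
round 2: — fixpoint
  FIRST[S]={b,d}  FIRST[A]={a,d}  FIRST[B]={a,c}  FIRST[C]={c}

FOLLOW iteration:
seed FOLLOW(S) with $
pass 1:
  S→S d: FOLLOW(S) ⊇ FIRST(d) = {d}; new: +{d}
  S→b B: FOLLOW(B) ⊇ FOLLOW(S) ⊇ {$,d}; new: +{$,d}
  S→d A: FOLLOW(A) ⊇ FOLLOW(S) ⊇ {$,d}; new: +{$,d}
  S→d C: FOLLOW(C) ⊇ FOLLOW(S) ⊇ {$,d}; new: +{$,d}
  FOLLOW(S)={$,d}  FOLLOW(A)={$,d}  FOLLOW(B)={$,d}  FOLLOW(C)={$,d}
pass 2: — fixpoint
  FOLLOW(S)={$,d}  FOLLOW(A)={$,d}  FOLLOW(B)={$,d}  FOLLOW(C)={$,d}

FOLLOW(S) = ["$", "d"]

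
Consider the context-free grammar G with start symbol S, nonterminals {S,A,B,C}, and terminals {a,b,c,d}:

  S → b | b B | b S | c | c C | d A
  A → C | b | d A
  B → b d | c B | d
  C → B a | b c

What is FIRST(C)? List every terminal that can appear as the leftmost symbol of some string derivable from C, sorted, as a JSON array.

FIRST sets, iterate to fixpoint:
pass 1:
  A via A→b: +{b}
  A via A→d A: +{d}
  B via B→b d: +{b}
  B via B→c B: +{c}
  B via B→d: +{d}
  C via C→B a: +{b,c,d}
  S via S→b: +{b}
  S via S→c: +{c}
  S via S→d A: +{d}
  FIRST[S]={b,c,d}  FIRST[A]={b,d}  FIRST[B]={b,c,d}  FIRST[C]={b,c,d}
pass 2:
  A via A→C: +{c}
  FIRST[S]={b,c,d}  FIRST[A]={b,c,d}  FIRST[B]={b,c,d}  FIRST[C]={b,c,d}
pass 3: (no change)
  FIRST[S]={b,c,d}  FIRST[A]={b,c,d}  FIRST[B]={b,c,d}  FIRST[C]={b,c,d}

FIRST(C) = ["b", "c", "d"]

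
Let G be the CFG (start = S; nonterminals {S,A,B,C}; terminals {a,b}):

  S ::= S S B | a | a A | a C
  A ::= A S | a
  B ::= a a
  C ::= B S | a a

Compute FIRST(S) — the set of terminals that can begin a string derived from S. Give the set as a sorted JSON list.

FIRST iteration:
iter 1:
  A via A→a: +{a}
  B via B→a a: +{a}
  C via C→B S: +{a}
  S via S→a: +{a}
  S: {a}  A: {a}  B: {a}  C: {a}
iter 2: (no change)
  S: {a}  A: {a}  B: {a}  C: {a}

FIRST(S) = ["a"]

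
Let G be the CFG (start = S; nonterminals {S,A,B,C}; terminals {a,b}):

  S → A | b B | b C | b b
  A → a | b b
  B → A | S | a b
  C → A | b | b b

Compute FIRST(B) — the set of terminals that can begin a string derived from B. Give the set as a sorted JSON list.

FIRST iteration:
iter 1:
  A via A→a: +{a}
  A via A→b b: +{b}
  B via B→A: +{a,b}
  C via C→A: +{a,b}
  S via S→A: +{a,b}
  FIRST(S)={a,b}  FIRST(A)={a,b}  FIRST(B)={a,b}  FIRST(C)={a,b}
iter 2: done
  FIRST(S)={a,b}  FIRST(A)={a,b}  FIRST(B)={a,b}  FIRST(C)={a,b}

FIRST(B) = ["a", "b"]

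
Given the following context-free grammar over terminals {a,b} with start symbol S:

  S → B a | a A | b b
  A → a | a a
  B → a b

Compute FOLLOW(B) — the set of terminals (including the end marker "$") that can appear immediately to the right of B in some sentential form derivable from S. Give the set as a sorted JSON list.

FIRST iteration:
round 1:
  A via A→a: +{a}
  B via B→a b: +{a}
  S via S→B a: +{a}
  S via S→b b: +{b}
  FIRST[S]={a,b}  FIRST[A]={a}  FIRST[B]={a}
round 2: — fixpoint
  FIRST[S]={a,b}  FIRST[A]={a}  FIRST[B]={a}

FOLLOW iteration:
seed FOLLOW(S) with $
pass 1:
  S→B a: FOLLOW(B) ⊇ FIRST(a) = {a}; new: +{a}
  S→a A: FOLLOW(A) ⊇ FOLLOW(S) ⊇ {$}; new: +{$}
  S: {$}  A: {$}  B: {a}
pass 2: (no change)
  S: {$}  A: {$}  B: {a}

FOLLOW(B) = ["a"]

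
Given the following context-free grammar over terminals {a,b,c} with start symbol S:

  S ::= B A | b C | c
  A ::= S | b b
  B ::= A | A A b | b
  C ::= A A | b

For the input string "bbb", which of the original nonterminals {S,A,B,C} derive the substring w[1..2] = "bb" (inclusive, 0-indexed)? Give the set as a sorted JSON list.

Convert to CNF:
  S -> B A | T0 C | c
  A -> B A | T0 C | T0 T0 | c
  B -> A X1 | B A | T0 C | T0 T0 | b | c
  C -> A A | b
  T0 -> b
  X1 -> A T0

CYK fill, restricted to cells inside w[1..2]:
  [1..1]={B,C,T0}  "b"  orig:{B,C}
  [2..2]={B,C,T0}  "b"  orig:{B,C}
  [1..2]={A,B,S}  "bb"

Original NTs in T[1,2] deriving "bb": ["A", "B", "S"]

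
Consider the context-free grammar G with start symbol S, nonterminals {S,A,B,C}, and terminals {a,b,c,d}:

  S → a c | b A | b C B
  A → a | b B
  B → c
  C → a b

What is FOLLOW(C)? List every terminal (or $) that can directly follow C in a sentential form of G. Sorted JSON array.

Compute FIRST by fixpoint:
iter 1:
  A via A→a: +{a}
  A via A→b B: +{b}
  B via B→c: +{c}
  C via C→a b: +{a}
  S via S→a c: +{a}
  S via S→b A: +{b}
  FIRST[S]={a,b}  FIRST[A]={a,b}  FIRST[B]={c}  FIRST[C]={a}
iter 2: — fixpoint
  FIRST[S]={a,b}  FIRST[A]={a,b}  FIRST[B]={c}  FIRST[C]={a}

FOLLOW sets:
initialize: $ ∈ FOLLOW(S)
pass 1:
  S→b A: FOLLOW(A) ⊇ FOLLOW(S) ⊇ {$}; new: +{$}
  S→b C B: FOLLOW(C) ⊇ FIRST(B) = {c}; new: +{c}
  S→b C B: FOLLOW(B) ⊇ FOLLOW(S) ⊇ {$}; new: +{$}
  S: {$}  A: {$}  B: {$}  C: {c}
pass 2: done
  S: {$}  A: {$}  B: {$}  C: {c}

FOLLOW(C) = ["c"]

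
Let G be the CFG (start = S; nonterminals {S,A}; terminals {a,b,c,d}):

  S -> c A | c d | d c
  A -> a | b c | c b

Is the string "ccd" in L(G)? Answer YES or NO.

CNF form of G:
  S -> T1 A | T1 T2 | T2 T1
  A -> T0 T1 | T1 T0 | a
  T0 -> b
  T1 -> c
  T2 -> d

CYK table (by increasing span):
  cell(0,0) c: {T1}  orig:{}
  cell(1,1) c: {T1}  orig:{}
  cell(2,2) d: {T2}  orig:{}
  cell(0,1) cc: ∅
  cell(1,2) cd: {S}
  cell(0,2) ccd: ∅

S ∉ T[0,2] ⇒ NO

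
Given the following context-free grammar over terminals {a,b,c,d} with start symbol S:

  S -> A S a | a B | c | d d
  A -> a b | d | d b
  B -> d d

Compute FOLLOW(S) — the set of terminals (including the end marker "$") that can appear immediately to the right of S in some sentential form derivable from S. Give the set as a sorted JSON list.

Compute FIRST by fixpoint:
pass 1:
  A via A→a b: +{a}
  A via A→d: +{d}
  B via B→d d: +{d}
  S via S→A S a: +{a,d}
  S via S→c: +{c}
  FIRST[S]={a,c,d}  FIRST[A]={a,d}  FIRST[B]={d}
pass 2: — fixpoint
  FIRST[S]={a,c,d}  FIRST[A]={a,d}  FIRST[B]={d}

FOLLOW sets:
seed FOLLOW(S) with $
round 1:
  S→A S a: FOLLOW(A) ⊇ FIRST(S) = {a,c,d}; new: +{a,c,d}
  S→A S a: FOLLOW(S) ⊇ FIRST(a) = {a}; new: +{a}
  S→a B: FOLLOW(B) ⊇ FOLLOW(S) ⊇ {$,a}; new: +{$,a}
  FOLLOW[S]={$,a}  FOLLOW[A]={a,c,d}  FOLLOW[B]={$,a}
round 2: — fixpoint
  FOLLOW[S]={$,a}  FOLLOW[A]={a,c,d}  FOLLOW[B]={$,a}

FOLLOW(S) = ["$", "a"]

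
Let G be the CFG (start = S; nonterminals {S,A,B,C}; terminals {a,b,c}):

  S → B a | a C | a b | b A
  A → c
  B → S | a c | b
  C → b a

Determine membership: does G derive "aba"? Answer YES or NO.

Convert to CNF:
  S -> B T0 | T0 C | T0 T1 | T1 A
  A -> c
  B -> B T0 | T0 C | T0 T1 | T0 T2 | T1 A | b
  C -> T1 T0
  T0 -> a
  T1 -> b
  T2 -> c

CYK fill:
  [0..0]={T0}  "a"  orig:{}
  [1..1]={B,T1}  "b"  orig:{B}
  [2..2]={T0}  "a"  orig:{}
  [0..1]={B,S}  "ab"
  [1..2]={B,C,S}  "ba"
  [0..2]={B,S}  "aba"

S ∈ T[0,2] ⇒ YES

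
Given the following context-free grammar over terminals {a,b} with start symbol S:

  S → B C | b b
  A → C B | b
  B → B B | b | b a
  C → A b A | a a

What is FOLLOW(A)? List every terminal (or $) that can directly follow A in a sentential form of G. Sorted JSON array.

Compute FIRST by fixpoint:
round 1:
  A via A→b: +{b}
  B via B→b: +{b}
  C via C→A b A: +{b}
  C via C→a a: +{a}
  S via S→B C: +{b}
  S: {b}  A: {b}  B: {b}  C: {a,b}
round 2:
  A via A→C B: +{a}
  S: {b}  A: {a,b}  B: {b}  C: {a,b}
round 3: (stable)
  S: {b}  A: {a,b}  B: {b}  C: {a,b}

FOLLOW iteration:
initialize: $ ∈ FOLLOW(S)
pass 1:
  A→C B: FOLLOW(C) ⊇ FIRST(B) = {b}; new: +{b}
  B→B B: FOLLOW(B) ⊇ FIRST(B) = {b}; new: +{b}
  C→A b A: FOLLOW(A) ⊇ FIRST(b) = {b}; new: +{b}
  S→B C: FOLLOW(B) ⊇ FIRST(C) = {a,b}; new: +{a}
  S→B C: FOLLOW(C) ⊇ FOLLOW(S) ⊇ {$}; new: +{$}
  FOLLOW[S]={$}  FOLLOW[A]={b}  FOLLOW[B]={a,b}  FOLLOW[C]={$,b}
pass 2:
  C→A b A: FOLLOW(A) ⊇ FOLLOW(C) ⊇ {$,b}; new: +{$}
  FOLLOW[S]={$}  FOLLOW[A]={$,b}  FOLLOW[B]={a,b}  FOLLOW[C]={$,b}
pass 3:
  A→C B: FOLLOW(B) ⊇ FOLLOW(A) ⊇ {$,b}; new: +{$}
  FOLLOW[S]={$}  FOLLOW[A]={$,b}  FOLLOW[B]={$,a,b}  FOLLOW[C]={$,b}
pass 4: (no change)
  FOLLOW[S]={$}  FOLLOW[A]={$,b}  FOLLOW[B]={$,a,b}  FOLLOW[C]={$,b}

FOLLOW(A) = ["$", "b"]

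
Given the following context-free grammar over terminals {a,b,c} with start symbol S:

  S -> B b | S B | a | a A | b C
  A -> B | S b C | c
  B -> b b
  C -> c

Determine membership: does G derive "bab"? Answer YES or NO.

Convert to CNF:
  S -> B T0 | S B | T0 C | T1 A | a
  A -> S X2 | T0 T0 | c
  B -> T0 T0
  C -> c
  T0 -> b
  T1 -> a
  X2 -> T0 C

CYK fill:
  cell(0,0) b: {T0}  orig:{}
  cell(1,1) a: {S,T1}  orig:{S}
  cell(2,2) b: {T0}  orig:{}
  cell(0,1) ba: ∅
  cell(1,2) ab: ∅
  cell(0,2) bab: ∅

S ∉ T[0,2] ⇒ NO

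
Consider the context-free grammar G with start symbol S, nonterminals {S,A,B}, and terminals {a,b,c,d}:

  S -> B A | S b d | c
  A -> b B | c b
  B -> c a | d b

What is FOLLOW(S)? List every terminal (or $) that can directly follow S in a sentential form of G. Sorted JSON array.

FIRST sets, iterate to fixpoint:
pass 1:
  A via A→b B: +{b}
  A via A→c b: +{c}
  B via B→c a: +{c}
  B via B→d b: +{d}
  S via S→B A: +{c,d}
  S: {c,d}  A: {b,c}  B: {c,d}
pass 2: done
  S: {c,d}  A: {b,c}  B: {c,d}

FOLLOW sets:
initialize: $ ∈ FOLLOW(S)
[1]
  S→B A: FOLLOW(B) ⊇ FIRST(A) = {b,c}; new: +{b,c}
  S→B A: FOLLOW(A) ⊇ FOLLOW(S) ⊇ {$}; new: +{$}
  S→S b d: FOLLOW(S) ⊇ FIRST(b) = {b}; new: +{b}
  FOLLOW(S)={$,b}  FOLLOW(A)={$}  FOLLOW(B)={b,c}
[2]
  A→b B: FOLLOW(B) ⊇ FOLLOW(A) ⊇ {$}; new: +{$}
  S→B A: FOLLOW(A) ⊇ FOLLOW(S) ⊇ {$,b}; new: +{b}
  FOLLOW(S)={$,b}  FOLLOW(A)={$,b}  FOLLOW(B)={$,b,c}
[3] done
  FOLLOW(S)={$,b}  FOLLOW(A)={$,b}  FOLLOW(B)={$,b,c}

FOLLOW(S) = ["$", "b"]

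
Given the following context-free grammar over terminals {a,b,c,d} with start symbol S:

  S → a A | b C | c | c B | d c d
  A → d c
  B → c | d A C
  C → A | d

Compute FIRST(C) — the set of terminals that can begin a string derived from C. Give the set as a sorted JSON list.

FIRST sets, iterate to fixpoint:
round 1:
  A via A→d c: +{d}
  B via B→c: +{c}
  B via B→d A C: +{d}
  C via C→A: +{d}
  S via S→a A: +{a}
  S via S→b C: +{b}
  S via S→c: +{c}
  S via S→d c d: +{d}
  S: {a,b,c,d}  A: {d}  B: {c,d}  C: {d}
round 2: done
  S: {a,b,c,d}  A: {d}  B: {c,d}  C: {d}

FIRST(C) = ["d"]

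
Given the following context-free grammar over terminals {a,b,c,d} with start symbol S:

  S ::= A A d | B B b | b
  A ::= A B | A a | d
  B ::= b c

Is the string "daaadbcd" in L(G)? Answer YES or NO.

Convert to CNF:
  S -> A X4 | B X5 | b
  A -> A B | A T0 | d
  B -> T1 T2
  T0 -> a
  T1 -> b
  T2 -> c
  T3 -> d
  X4 -> A T3
  X5 -> B T1

CYK table (by increasing span):
  T[0,0] 'd' = {A,T3}  orig:{A}
  T[1,1] 'a' = {T0}  orig:{}
  T[2,2] 'a' = {T0}  orig:{}
  T[3,3] 'a' = {T0}  orig:{}
  T[4,4] 'd' = {A,T3}  orig:{A}
  T[5,5] 'b' = {S,T1}  orig:{S}
  T[6,6] 'c' = {T2}  orig:{}
  T[7,7] 'd' = {A,T3}  orig:{A}
  T[0,1] 'da' = {A}
  T[1,2] 'aa' = ∅
  T[2,3] 'aa' = ∅
  T[3,4] 'ad' = ∅
  T[4,5] 'db' = ∅
  T[5,6] 'bc' = {B}
  T[6,7] 'cd' = ∅
  T[0,2] 'daa' = {A}
  T[1,3] 'aaa' = ∅
  T[2,4] 'aad' = ∅
  T[3,5] 'adb' = ∅
  T[4,6] 'dbc' = {A}
  T[5,7] 'bcd' = ∅
  T[0,3] 'daaa' = {A}
  T[1,4] 'aaad' = ∅
  T[2,5] 'aadb' = ∅
  T[3,6] 'adbc' = ∅
  T[4,7] 'dbcd' = {X4}  orig:{}
  T[0,4] 'daaad' = {X4}  orig:{}
  T[1,5] 'aaadb' = ∅
  T[2,6] 'aadbc' = ∅
  T[3,7] 'adbcd' = ∅
  T[0,5] 'daaadb' = ∅
  T[1,6] 'aaadbc' = ∅
  T[2,7] 'aadbcd' = ∅
  T[0,6] 'daaadbc' = ∅
  T[1,7] 'aaadbcd' = ∅
  T[0,7] 'daaadbcd' = {S}

S ∈ T[0,7] ⇒ YES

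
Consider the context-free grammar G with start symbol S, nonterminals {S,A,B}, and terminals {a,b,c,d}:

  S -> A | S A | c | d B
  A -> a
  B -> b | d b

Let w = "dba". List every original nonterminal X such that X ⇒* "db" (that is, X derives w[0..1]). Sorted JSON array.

Convert to CNF:
  S -> S A | T0 B | a | c
  A -> a
  B -> T0 T1 | b
  T0 -> d
  T1 -> b

CYK fill — only the sub-triangle for w[0..1]:
  cell(0,0) d: {T0}  orig:{}
  cell(1,1) b: {B,T1}  orig:{B}
  cell(0,1) db: {B,S}

Original NTs in T[0,1] deriving "db": ["B", "S"]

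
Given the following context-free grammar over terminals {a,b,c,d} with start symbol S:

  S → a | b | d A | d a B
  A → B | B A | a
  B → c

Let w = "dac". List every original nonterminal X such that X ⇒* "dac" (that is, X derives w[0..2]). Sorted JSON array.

Convert to CNF:
  S -> T0 A | T0 X2 | a | b
  A -> B A | a | c
  B -> c
  T0 -> d
  T1 -> a
  X2 -> T1 B

CYK table (by increasing span) — only the sub-triangle for w[0..2]:
  cell(0,0) d: {T0}  orig:{}
  cell(1,1) a: {A,S,T1}  orig:{A,S}
  cell(2,2) c: {A,B}
  cell(0,1) da: {S}
  cell(1,2) ac: {X2}  orig:{}
  cell(0,2) dac: {S}

Original NTs in T[0,2] deriving "dac": ["S"]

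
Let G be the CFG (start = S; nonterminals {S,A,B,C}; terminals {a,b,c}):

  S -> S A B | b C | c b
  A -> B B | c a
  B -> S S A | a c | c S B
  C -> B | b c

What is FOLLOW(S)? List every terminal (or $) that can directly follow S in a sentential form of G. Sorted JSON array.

FIRST iteration:
iter 1:
  A via A→c a: +{c}
  B via B→a c: +{a}
  B via B→c S B: +{c}
  C via C→B: +{a,c}
  C via C→b c: +{b}
  S via S→b C: +{b}
  S via S→c b: +{c}
  S: {b,c}  A: {c}  B: {a,c}  C: {a,b,c}
iter 2:
  A via A→B B: +{a}
  B via B→S S A: +{b}
  S: {b,c}  A: {a,c}  B: {a,b,c}  C: {a,b,c}
iter 3:
  A via A→B B: +{b}
  S: {b,c}  A: {a,b,c}  B: {a,b,c}  C: {a,b,c}
iter 4: — fixpoint
  S: {b,c}  A: {a,b,c}  B: {a,b,c}  C: {a,b,c}

FOLLOW iteration:
seed FOLLOW(S) with $
iter 1:
  A→B B: FOLLOW(B) ⊇ FIRST(B) = {a,b,c}; new: +{a,b,c}
  B→S S A: FOLLOW(S) ⊇ FIRST(S) = {b,c}; new: +{b,c}
  B→S S A: FOLLOW(S) ⊇ FIRST(A) = {a,b,c}; new: +{a}
  B→S S A: FOLLOW(A) ⊇ FOLLOW(B) ⊇ {a,b,c}; new: +{a,b,c}
  S→S A B: FOLLOW(B) ⊇ FOLLOW(S) ⊇ {$,a,b,c}; new: +{$}
  S→b C: FOLLOW(C) ⊇ FOLLOW(S) ⊇ {$,a,b,c}; new: +{$,a,b,c}
  FOLLOW[S]={$,a,b,c}  FOLLOW[A]={a,b,c}  FOLLOW[B]={$,a,b,c}  FOLLOW[C]={$,a,b,c}
iter 2:
  B→S S A: FOLLOW(A) ⊇ FOLLOW(B) ⊇ {$,a,b,c}; new: +{$}
  FOLLOW[S]={$,a,b,c}  FOLLOW[A]={$,a,b,c}  FOLLOW[B]={$,a,b,c}  FOLLOW[C]={$,a,b,c}
iter 3: (no change)
  FOLLOW[S]={$,a,b,c}  FOLLOW[A]={$,a,b,c}  FOLLOW[B]={$,a,b,c}  FOLLOW[C]={$,a,b,c}

FOLLOW(S) = ["$", "a", "b", "c"]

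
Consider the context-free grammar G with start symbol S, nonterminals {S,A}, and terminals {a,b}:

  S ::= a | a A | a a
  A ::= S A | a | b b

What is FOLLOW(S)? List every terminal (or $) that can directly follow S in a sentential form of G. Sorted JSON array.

Compute FIRST by fixpoint:
iter 1:
  A via A→a: +{a}
  A via A→b b: +{b}
  S via S→a: +{a}
  FIRST[S]={a}  FIRST[A]={a,b}
iter 2: done
  FIRST[S]={a}  FIRST[A]={a,b}

FOLLOW sets:
initialize: $ ∈ FOLLOW(S)
iter 1:
  A→S A: FOLLOW(S) ⊇ FIRST(A) = {a,b}; new: +{a,b}
  S→a A: FOLLOW(A) ⊇ FOLLOW(S) ⊇ {$,a,b}; new: +{$,a,b}
  FOLLOW(S)={$,a,b}  FOLLOW(A)={$,a,b}
iter 2: — fixpoint
  FOLLOW(S)={$,a,b}  FOLLOW(A)={$,a,b}

FOLLOW(S) = ["$", "a", "b"]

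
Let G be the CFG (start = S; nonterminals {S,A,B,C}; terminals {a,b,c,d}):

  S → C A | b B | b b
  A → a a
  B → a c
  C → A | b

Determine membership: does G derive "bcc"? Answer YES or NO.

CNF form of G:
  S -> C A | T2 B | T2 T2
  A -> T0 T0
  B -> T0 T1
  C -> T0 T0 | b
  T0 -> a
  T1 -> c
  T2 -> b

Fill CYK table bottom-up:
  T[0,0] 'b' = {C,T2}  orig:{C}
  T[1,1] 'c' = {T1}  orig:{}
  T[2,2] 'c' = {T1}  orig:{}
  T[0,1] 'bc' = ∅
  T[1,2] 'cc' = ∅
  T[0,2] 'bcc' = ∅

S ∉ T[0,2] ⇒ NO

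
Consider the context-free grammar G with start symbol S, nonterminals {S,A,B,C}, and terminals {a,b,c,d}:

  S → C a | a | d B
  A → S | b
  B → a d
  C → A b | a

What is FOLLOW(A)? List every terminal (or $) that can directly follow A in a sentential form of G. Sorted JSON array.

FIRST sets, iterate to fixpoint:
pass 1:
  A via A→b: +{b}
  B via B→a d: +{a}
  C via C→A b: +{b}
  C via C→a: +{a}
  S via S→C a: +{a,b}
  S via S→d B: +{d}
  S: {a,b,d}  A: {b}  B: {a}  C: {a,b}
pass 2:
  A via A→S: +{a,d}
  C via C→A b: +{d}
  S: {a,b,d}  A: {a,b,d}  B: {a}  C: {a,b,d}
pass 3: (no change)
  S: {a,b,d}  A: {a,b,d}  B: {a}  C: {a,b,d}

Compute FOLLOW by fixpoint:
initialize: $ ∈ FOLLOW(S)
pass 1:
  C→A b: FOLLOW(A) ⊇ FIRST(b) = {b}; new: +{b}
  S→C a: FOLLOW(C) ⊇ FIRST(a) = {a}; new: +{a}
  S→d B: FOLLOW(B) ⊇ FOLLOW(S) ⊇ {$}; new: +{$}
  FOLLOW[S]={$}  FOLLOW[A]={b}  FOLLOW[B]={$}  FOLLOW[C]={a}
pass 2:
  A→S: FOLLOW(S) ⊇ FOLLOW(A) ⊇ {b}; new: +{b}
  S→d B: FOLLOW(B) ⊇ FOLLOW(S) ⊇ {$,b}; new: +{b}
  FOLLOW[S]={$,b}  FOLLOW[A]={b}  FOLLOW[B]={$,b}  FOLLOW[C]={a}
pass 3: (no change)
  FOLLOW[S]={$,b}  FOLLOW[A]={b}  FOLLOW[B]={$,b}  FOLLOW[C]={a}

FOLLOW(A) = ["b"]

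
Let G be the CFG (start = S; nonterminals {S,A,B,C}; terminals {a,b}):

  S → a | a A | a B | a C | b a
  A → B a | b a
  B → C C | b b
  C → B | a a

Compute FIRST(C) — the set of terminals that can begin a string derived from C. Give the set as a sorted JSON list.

FIRST sets, iterate to fixpoint:
iter 1:
  A via A→b a: +{b}
  B via B→b b: +{b}
  C via C→B: +{b}
  C via C→a a: +{a}
  S via S→a: +{a}
  S via S→b a: +{b}
  S: {a,b}  A: {b}  B: {b}  C: {a,b}
iter 2:
  B via B→C C: +{a}
  S: {a,b}  A: {b}  B: {a,b}  C: {a,b}
iter 3:
  A via A→B a: +{a}
  S: {a,b}  A: {a,b}  B: {a,b}  C: {a,b}
iter 4: done
  S: {a,b}  A: {a,b}  B: {a,b}  C: {a,b}

FIRST(C) = ["a", "b"]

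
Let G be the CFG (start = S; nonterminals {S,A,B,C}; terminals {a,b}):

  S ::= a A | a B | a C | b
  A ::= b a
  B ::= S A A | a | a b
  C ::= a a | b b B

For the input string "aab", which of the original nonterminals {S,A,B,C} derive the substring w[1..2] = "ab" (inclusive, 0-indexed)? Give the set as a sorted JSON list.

Convert to CNF:
  S -> T1 A | T1 B | T1 C | b
  A -> T0 T1
  B -> S X2 | T1 T0 | a
  C -> T0 X3 | T1 T1
  T0 -> b
  T1 -> a
  X2 -> A A
  X3 -> T0 B

CYK table (by increasing span) — only the sub-triangle for w[1..2]:
  T[1,1] 'a' = {B,T1}  orig:{B}
  T[2,2] 'b' = {S,T0}  orig:{S}
  T[1,2] 'ab' = {B}

Original NTs in T[1,2] deriving "ab": ["B"]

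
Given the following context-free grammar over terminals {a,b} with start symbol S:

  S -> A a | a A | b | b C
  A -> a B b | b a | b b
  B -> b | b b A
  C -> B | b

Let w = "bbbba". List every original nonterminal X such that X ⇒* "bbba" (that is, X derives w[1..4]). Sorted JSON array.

CNF form of G:
  S -> A T0 | T0 A | T1 C | b
  A -> T0 X2 | T1 T0 | T1 T1
  B -> T1 X3 | b
  C -> T1 X4 | b
  T0 -> a
  T1 -> b
  X2 -> B T1
  X3 -> T1 A
  X4 -> T1 A

CYK fill (cells [i..j] with 1 ≤ i ≤ j ≤ 4 only):
  cell(1,1) b: {B,C,S,T1}  orig:{B,C,S}
  cell(2,2) b: {B,C,S,T1}  orig:{B,C,S}
  cell(3,3) b: {B,C,S,T1}  orig:{B,C,S}
  cell(4,4) a: {T0}  orig:{}
  cell(1,2) bb: {A,S,X2}  orig:{A,S}
  cell(2,3) bb: {A,S,X2}  orig:{A,S}
  cell(3,4) ba: {A}
  cell(1,3) bbb: {X3,X4}  orig:{}
  cell(2,4) bba: {S,X3,X4}  orig:{S}
  cell(1,4) bbba: {B,C}

Original NTs in T[1,4] deriving "bbba": ["B", "C"]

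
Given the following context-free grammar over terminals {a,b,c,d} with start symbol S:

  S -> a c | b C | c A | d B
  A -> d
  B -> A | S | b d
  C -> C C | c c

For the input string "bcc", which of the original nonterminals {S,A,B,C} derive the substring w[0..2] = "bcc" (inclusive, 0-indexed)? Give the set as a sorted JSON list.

Convert to CNF:
  S -> T0 T1 | T1 A | T2 C | T3 B
  A -> d
  B -> T0 T1 | T1 A | T2 C | T2 T3 | T3 B | d
  C -> C C | T1 T1
  T0 -> a
  T1 -> c
  T2 -> b
  T3 -> d

Fill CYK table bottom-up, restricted to cells inside w[0..2]:
  [0..0]={T2}  "b"  orig:{}
  [1..1]={T1}  "c"  orig:{}
  [2..2]={T1}  "c"  orig:{}
  [0..1]=∅  "bc"
  [1..2]={C}  "cc"
  [0..2]={B,S}  "bcc"

Original NTs in T[0,2] deriving "bcc": ["B", "S"]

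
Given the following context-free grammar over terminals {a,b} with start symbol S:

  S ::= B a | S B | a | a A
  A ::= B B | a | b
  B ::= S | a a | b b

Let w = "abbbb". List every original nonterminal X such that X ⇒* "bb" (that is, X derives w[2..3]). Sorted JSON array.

Convert to CNF:
  S -> B T0 | S B | T0 A | a
  A -> B B | a | b
  B -> B T0 | S B | T0 A | T0 T0 | T1 T1 | a
  T0 -> a
  T1 -> b

Fill CYK table bottom-up, restricted to cells inside w[2..3]:
  T[2,2] 'b' = {A,T1}  orig:{A}
  T[3,3] 'b' = {A,T1}  orig:{A}
  T[2,3] 'bb' = {B}

Original NTs in T[2,3] deriving "bb": ["B"]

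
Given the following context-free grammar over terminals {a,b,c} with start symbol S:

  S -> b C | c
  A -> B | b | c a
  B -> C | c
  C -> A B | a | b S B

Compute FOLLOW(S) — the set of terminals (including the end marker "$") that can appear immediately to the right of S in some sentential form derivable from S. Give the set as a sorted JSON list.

FIRST sets, iterate to fixpoint:
round 1:
  A via A→b: +{b}
  A via A→c a: +{c}
  B via B→c: +{c}
  C via C→A B: +{b,c}
  C via C→a: +{a}
  S via S→b C: +{b}
  S via S→c: +{c}
  FIRST[S]={b,c}  FIRST[A]={b,c}  FIRST[B]={c}  FIRST[C]={a,b,c}
round 2:
  B via B→C: +{a,b}
  FIRST[S]={b,c}  FIRST[A]={b,c}  FIRST[B]={a,b,c}  FIRST[C]={a,b,c}
round 3:
  A via A→B: +{a}
  FIRST[S]={b,c}  FIRST[A]={a,b,c}  FIRST[B]={a,b,c}  FIRST[C]={a,b,c}
round 4: — fixpoint
  FIRST[S]={b,c}  FIRST[A]={a,b,c}  FIRST[B]={a,b,c}  FIRST[C]={a,b,c}

FOLLOW iteration:
seed FOLLOW(S) with $
round 1:
  C→A B: FOLLOW(A) ⊇ FIRST(B) = {a,b,c}; new: +{a,b,c}
  C→b S B: FOLLOW(S) ⊇ FIRST(B) = {a,b,c}; new: +{a,b,c}
  S→b C: FOLLOW(C) ⊇ FOLLOW(S) ⊇ {$,a,b,c}; new: +{$,a,b,c}
  FOLLOW[S]={$,a,b,c}  FOLLOW[A]={a,b,c}  FOLLOW[B]={}  FOLLOW[C]={$,a,b,c}
round 2:
  A→B: FOLLOW(B) ⊇ FOLLOW(A) ⊇ {a,b,c}; new: +{a,b,c}
  C→A B: FOLLOW(B) ⊇ FOLLOW(C) ⊇ {$,a,b,c}; new: +{$}
  FOLLOW[S]={$,a,b,c}  FOLLOW[A]={a,b,c}  FOLLOW[B]={$,a,b,c}  FOLLOW[C]={$,a,b,c}
round 3: (stable)
  FOLLOW[S]={$,a,b,c}  FOLLOW[A]={a,b,c}  FOLLOW[B]={$,a,b,c}  FOLLOW[C]={$,a,b,c}

FOLLOW(S) = ["$", "a", "b", "c"]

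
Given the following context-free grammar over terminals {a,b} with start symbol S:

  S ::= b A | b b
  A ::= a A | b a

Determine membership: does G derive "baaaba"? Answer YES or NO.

CNF form of G:
  S -> T1 A | T1 T1
  A -> T0 A | T1 T0
  T0 -> a
  T1 -> b

Fill CYK table bottom-up:
  [0..0]={T1}  "b"  orig:{}
  [1..1]={T0}  "a"  orig:{}
  [2..2]={T0}  "a"  orig:{}
  [3..3]={T0}  "a"  orig:{}
  [4..4]={T1}  "b"  orig:{}
  [5..5]={T0}  "a"  orig:{}
  [0..1]={A}  "ba"
  [1..2]=∅  "aa"
  [2..3]=∅  "aa"
  [3..4]=∅  "ab"
  [4..5]={A}  "ba"
  [0..2]=∅  "baa"
  [1..3]=∅  "aaa"
  [2..4]=∅  "aab"
  [3..5]={A}  "aba"
  [0..3]=∅  "baaa"
  [1..4]=∅  "aaab"
  [2..5]={A}  "aaba"
  [0..4]=∅  "baaab"
  [1..5]={A}  "aaaba"
  [0..5]={S}  "baaaba"

S ∈ T[0,5] ⇒ YES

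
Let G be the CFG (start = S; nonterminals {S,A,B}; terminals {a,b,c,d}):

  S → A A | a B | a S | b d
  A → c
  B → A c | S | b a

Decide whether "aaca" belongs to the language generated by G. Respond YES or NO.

Convert to CNF:
  S -> A A | T1 B | T1 S | T2 T3
  A -> c
  B -> A A | A T0 | T1 B | T1 S | T2 T1 | T2 T3
  T0 -> c
  T1 -> a
  T2 -> b
  T3 -> d

Fill CYK table bottom-up:
  [0..0]={T1}  "a"  orig:{}
  [1..1]={T1}  "a"  orig:{}
  [2..2]={A,T0}  "c"  orig:{A}
  [3..3]={T1}  "a"  orig:{}
  [0..1]=∅  "aa"
  [1..2]=∅  "ac"
  [2..3]=∅  "ca"
  [0..2]=∅  "aac"
  [1..3]=∅  "aca"
  [0..3]=∅  "aaca"

S ∉ T[0,3] ⇒ NO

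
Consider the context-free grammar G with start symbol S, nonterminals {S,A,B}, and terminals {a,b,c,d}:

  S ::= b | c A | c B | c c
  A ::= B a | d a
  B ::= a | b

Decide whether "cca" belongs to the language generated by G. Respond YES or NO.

Convert to CNF:
  S -> T2 A | T2 B | T2 T2 | b
  A -> B T0 | T1 T0
  B -> a | b
  T0 -> a
  T1 -> d
  T2 -> c

CYK fill:
  T[0,0] 'c' = {T2}  orig:{}
  T[1,1] 'c' = {T2}  orig:{}
  T[2,2] 'a' = {B,T0}  orig:{B}
  T[0,1] 'cc' = {S}
  T[1,2] 'ca' = {S}
  T[0,2] 'cca' = ∅

S ∉ T[0,2] ⇒ NO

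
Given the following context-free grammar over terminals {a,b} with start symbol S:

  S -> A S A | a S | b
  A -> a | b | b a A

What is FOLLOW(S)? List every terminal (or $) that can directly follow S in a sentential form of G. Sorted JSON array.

FIRST iteration:
[1]
  A via A→a: +{a}
  A via A→b: +{b}
  S via S→A S A: +{a,b}
  FIRST(S)={a,b}  FIRST(A)={a,b}
[2] — fixpoint
  FIRST(S)={a,b}  FIRST(A)={a,b}

FOLLOW sets:
seed FOLLOW(S) with $
iter 1:
  S→A S A: FOLLOW(A) ⊇ FIRST(S) = {a,b}; new: +{a,b}
  S→A S A: FOLLOW(S) ⊇ FIRST(A) = {a,b}; new: +{a,b}
  S→A S A: FOLLOW(A) ⊇ FOLLOW(S) ⊇ {$,a,b}; new: +{$}
  FOLLOW(S)={$,a,b}  FOLLOW(A)={$,a,b}
iter 2: (stable)
  FOLLOW(S)={$,a,b}  FOLLOW(A)={$,a,b}

FOLLOW(S) = ["$", "a", "b"]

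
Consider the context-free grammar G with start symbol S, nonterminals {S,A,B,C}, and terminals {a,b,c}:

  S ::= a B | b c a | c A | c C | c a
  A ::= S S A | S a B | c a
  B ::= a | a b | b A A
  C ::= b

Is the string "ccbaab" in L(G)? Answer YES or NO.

Convert to CNF:
  S -> T0 B | T1 A | T1 C | T1 T0 | T2 X6
  A -> S X3 | S X4 | T1 T0
  B -> T0 T2 | T2 X5 | a
  C -> b
  T0 -> a
  T1 -> c
  T2 -> b
  X3 -> S A
  X4 -> T0 B
  X5 -> A A
  X6 -> T1 T0

CYK fill:
  [0..0]={T1}  "c"  orig:{}
  [1..1]={T1}  "c"  orig:{}
  [2..2]={C,T2}  "b"  orig:{C}
  [3..3]={B,T0}  "a"  orig:{B}
  [4..4]={B,T0}  "a"  orig:{B}
  [5..5]={C,T2}  "b"  orig:{C}
  [0..1]=∅  "cc"
  [1..2]={S}  "cb"
  [2..3]=∅  "ba"
  [3..4]={S,X4}  "aa"  orig:{S}
  [4..5]={B}  "ab"
  [0..2]=∅  "ccb"
  [1..3]=∅  "cba"
  [2..4]=∅  "baa"
  [3..5]={S,X4}  "aab"  orig:{S}
  [0..3]=∅  "ccba"
  [1..4]={A}  "cbaa"
  [2..5]=∅  "baab"
  [0..4]={S}  "ccbaa"
  [1..5]={A}  "cbaab"
  [0..5]={S}  "ccbaab"

S ∈ T[0,5] ⇒ YES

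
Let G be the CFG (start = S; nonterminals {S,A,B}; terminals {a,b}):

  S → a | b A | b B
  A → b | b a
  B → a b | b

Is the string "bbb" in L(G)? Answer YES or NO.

Convert to CNF:
  S -> T0 A | T0 B | a
  A -> T0 T1 | b
  B -> T1 T0 | b
  T0 -> b
  T1 -> a

Fill CYK table bottom-up:
  cell(0,0) b: {A,B,T0}  orig:{A,B}
  cell(1,1) b: {A,B,T0}  orig:{A,B}
  cell(2,2) b: {A,B,T0}  orig:{A,B}
  cell(0,1) bb: {S}
  cell(1,2) bb: {S}
  cell(0,2) bbb: ∅

S ∉ T[0,2] ⇒ NO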